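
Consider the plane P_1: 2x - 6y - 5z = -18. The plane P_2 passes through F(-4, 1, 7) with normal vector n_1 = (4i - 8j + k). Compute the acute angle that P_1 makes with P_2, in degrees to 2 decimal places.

45.34

P_2: n_1·r = n_1·F gives 4x - 8y + z = -17.
cos θ = |n₁·n₂| / (|n₁||n₂|) = |51| / (√65 · √81).
θ = arccos(0.70286) ≈ 45.34°.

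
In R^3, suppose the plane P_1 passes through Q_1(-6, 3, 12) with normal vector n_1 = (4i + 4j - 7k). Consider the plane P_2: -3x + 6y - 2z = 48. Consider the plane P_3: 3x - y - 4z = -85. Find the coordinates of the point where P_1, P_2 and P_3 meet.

P_1: n_1·r = n_1·Q_1 gives 4x + 4y - 7z = -96.
Solving the 3×3 linear system 4x + 4y - 7z = -96, -3x + 6y - 2z = 48, 3x - y - 4z = -85 (e.g. by elimination or Cramer's rule, determinant = -71) gives (-10, 7, 12).

(-10, 7, 12)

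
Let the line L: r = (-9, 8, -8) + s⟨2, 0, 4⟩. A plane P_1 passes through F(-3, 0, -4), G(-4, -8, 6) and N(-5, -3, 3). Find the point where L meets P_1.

(-7, 8, -4)

FG = (-1, -8, 10), FN = (-2, -3, 7); a normal to P_1 is FG × FN = (-26, -13, -13).
Using F: P_1 has equation -26x - 13y - 13z = 130.
Substitute r = (-9, 8, -8) + t(2, 0, 4) into the plane: 234 + (-104)t = 130, so t = 1.
Intersection: (-9, 8, -8) + 1·(2, 0, 4) = (-7, 8, -4).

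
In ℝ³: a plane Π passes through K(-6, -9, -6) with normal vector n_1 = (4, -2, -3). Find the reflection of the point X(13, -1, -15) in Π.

(-11, 11, 3)

Π: n_1·r = n_1·K gives 4x - 2y - 3z = 12.
λ = (n·X − d)/|n|² = (99 − 12)/29 = 3.
Reflection = X − 2λn = (13, -1, -15) − 6·(4, -2, -3) = (-11, 11, 3).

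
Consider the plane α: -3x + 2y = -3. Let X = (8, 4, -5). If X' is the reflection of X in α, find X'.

λ = (n·X − d)/|n|² = (-16 − (-3))/13 = -1.
Reflection = X − 2λn = (8, 4, -5) − (-2)·(-3, 2, 0) = (2, 8, -5).

(2, 8, -5)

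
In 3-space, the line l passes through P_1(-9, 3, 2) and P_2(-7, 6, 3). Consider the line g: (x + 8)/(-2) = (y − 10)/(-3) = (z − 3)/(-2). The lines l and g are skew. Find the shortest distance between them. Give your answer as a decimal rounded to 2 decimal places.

3.05

A direction vector for l is P_2 − P_1 = (2, 3, 1).
g has direction (-2, -3, -2) through (-8, 10, 3).
Common perpendicular direction n = (2, 3, 1) × (-2, -3, -2) = (-3, 2, 0).
With w = (-8, 10, 3) − (-9, 3, 2) = (1, 7, 1), w · n = 11.
Distance = |w · n| / |n| = |11| / √13 ≈ 3.05.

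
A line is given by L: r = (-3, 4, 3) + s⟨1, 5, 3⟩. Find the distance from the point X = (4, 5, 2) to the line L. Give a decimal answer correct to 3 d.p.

Taking (-3, 4, 3) on L with direction v = (1, 5, 3): w = X − (-3, 4, 3) = (7, 1, -1), and w × v = (8, -22, 34).
Distance = |w × v| / |v| = √1704 / √35 ≈ 6.978.

6.978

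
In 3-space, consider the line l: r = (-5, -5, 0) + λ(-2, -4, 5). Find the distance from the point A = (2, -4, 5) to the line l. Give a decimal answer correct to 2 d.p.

8.60

Taking (-5, -5, 0) on l with direction v = (-2, -4, 5): w = A − (-5, -5, 0) = (7, 1, 5), and w × v = (25, -45, -26).
Distance = |w × v| / |v| = √3326 / √45 ≈ 8.60.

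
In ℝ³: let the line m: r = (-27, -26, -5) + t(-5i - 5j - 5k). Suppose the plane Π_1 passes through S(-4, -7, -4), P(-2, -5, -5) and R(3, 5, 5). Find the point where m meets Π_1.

(-12, -11, 10)

SP = (2, 2, -1), SR = (7, 12, 9); a normal to Π_1 is SP × SR = (30, -25, 10).
Using S: Π_1 has equation 30x - 25y + 10z = 15.
Substitute r = (-27, -26, -5) + t(-5, -5, -5) into the plane: -210 + (-75)t = 15, so t = -3.
Intersection: (-27, -26, -5) + (-3)·(-5, -5, -5) = (-12, -11, 10).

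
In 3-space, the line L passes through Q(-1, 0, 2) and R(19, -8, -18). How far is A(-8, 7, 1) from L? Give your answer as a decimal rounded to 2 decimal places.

A direction vector for L is R − Q = (20, -8, -20).
Taking (-1, 0, 2) on L with direction v = (20, -8, -20): w = A − (-1, 0, 2) = (-7, 7, -1), and w × v = (-148, -160, -84).
Distance = |w × v| / |v| = √54560 / √864 ≈ 7.95.

7.95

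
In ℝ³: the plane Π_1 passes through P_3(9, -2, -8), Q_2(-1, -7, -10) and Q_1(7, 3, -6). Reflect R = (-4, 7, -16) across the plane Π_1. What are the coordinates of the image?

(-4, -1, 4)

P_3Q_2 = (-10, -5, -2), P_3Q_1 = (-2, 5, 2); a normal to Π_1 is P_3Q_2 × P_3Q_1 = (0, 24, -60).
Using P_3: Π_1 has equation 24y - 60z = 432.
λ = (n·R − d)/|n|² = (1128 − 432)/4176 = 1/6.
Reflection = R − 2λn = (-4, 7, -16) − (1/3)·(0, 24, -60) = (-4, -1, 4).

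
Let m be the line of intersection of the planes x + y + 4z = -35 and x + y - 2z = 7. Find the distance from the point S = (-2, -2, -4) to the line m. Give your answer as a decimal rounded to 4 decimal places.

3.6742

Direction of m: (1, 1, 4) × (1, 1, -2) = (-6, 6, 0).
A point on m: solving the two plane equations with x = -3 gives (-3, -4, -7).
Taking (-3, -4, -7) on m with direction v = (-6, 6, 0): w = S − (-3, -4, -7) = (1, 2, 3), and w × v = (-18, -18, 18).
Distance = |w × v| / |v| = √972 / √72 ≈ 3.6742.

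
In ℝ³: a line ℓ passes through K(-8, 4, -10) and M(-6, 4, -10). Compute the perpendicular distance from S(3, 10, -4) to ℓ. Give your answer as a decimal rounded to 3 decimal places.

A direction vector for ℓ is M − K = (2, 0, 0).
Taking (-8, 4, -10) on ℓ with direction v = (2, 0, 0): w = S − (-8, 4, -10) = (11, 6, 6), and w × v = (0, 12, -12).
Distance = |w × v| / |v| = √288 / √4 ≈ 8.485.

8.485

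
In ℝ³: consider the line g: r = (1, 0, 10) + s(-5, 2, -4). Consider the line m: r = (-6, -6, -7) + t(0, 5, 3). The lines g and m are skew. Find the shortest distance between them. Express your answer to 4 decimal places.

3.9166

Common perpendicular direction n = (-5, 2, -4) × (0, 5, 3) = (26, 15, -25).
With w = (-6, -6, -7) − (1, 0, 10) = (-7, -6, -17), w · n = 153.
Distance = |w · n| / |n| = |153| / √1526 ≈ 3.9166.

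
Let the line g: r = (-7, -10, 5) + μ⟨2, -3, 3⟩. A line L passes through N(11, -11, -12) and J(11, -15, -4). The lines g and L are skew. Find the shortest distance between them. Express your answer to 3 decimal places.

2.971

A direction vector for L is J − N = (0, -4, 8).
Common perpendicular direction n = (2, -3, 3) × (0, -4, 8) = (-12, -16, -8).
With w = (11, -11, -12) − (-7, -10, 5) = (18, -1, -17), w · n = -64.
Distance = |w · n| / |n| = |-64| / √464 ≈ 2.971.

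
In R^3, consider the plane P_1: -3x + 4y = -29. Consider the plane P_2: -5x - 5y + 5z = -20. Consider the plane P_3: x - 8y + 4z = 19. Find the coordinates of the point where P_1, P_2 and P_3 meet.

Solving the 3×3 linear system -3x + 4y = -29, -5x - 5y + 5z = -20, x - 8y + 4z = 19 (e.g. by elimination or Cramer's rule, determinant = 40) gives (3, -5, -6).

(3, -5, -6)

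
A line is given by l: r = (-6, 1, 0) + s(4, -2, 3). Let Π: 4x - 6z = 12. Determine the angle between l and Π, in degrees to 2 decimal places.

sin θ = |n·v| / (|n||v|) = |-2| / (√52 · √29) = 0.05150.
θ ≈ 2.95°.

2.95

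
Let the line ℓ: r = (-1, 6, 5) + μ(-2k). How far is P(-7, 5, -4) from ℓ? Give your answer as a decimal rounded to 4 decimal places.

Taking (-1, 6, 5) on ℓ with direction v = (0, 0, -2): w = P − (-1, 6, 5) = (-6, -1, -9), and w × v = (2, -12, 0).
Distance = |w × v| / |v| = √148 / √4 ≈ 6.0828.

6.0828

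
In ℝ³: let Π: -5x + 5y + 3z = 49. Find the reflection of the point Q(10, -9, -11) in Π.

λ = (n·Q − d)/|n|² = (-128 − 49)/59 = -3.
Reflection = Q − 2λn = (10, -9, -11) − (-6)·(-5, 5, 3) = (-20, 21, 7).

(-20, 21, 7)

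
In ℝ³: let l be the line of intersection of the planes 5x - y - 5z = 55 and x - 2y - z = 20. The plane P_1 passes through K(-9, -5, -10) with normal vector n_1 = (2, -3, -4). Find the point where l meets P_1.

(9, -5, -1)

Direction of l: (5, -1, -5) × (1, -2, -1) = (-9, 0, -9).
A point on l: solving the two plane equations with x = 17 gives (17, -5, 7).
P_1: n_1·r = n_1·K gives 2x - 3y - 4z = 37.
Substitute r = (17, -5, 7) + t(-9, 0, -9) into the plane: 21 + 18t = 37, so t = 8/9.
Intersection: (17, -5, 7) + (8/9)·(-9, 0, -9) = (9, -5, -1).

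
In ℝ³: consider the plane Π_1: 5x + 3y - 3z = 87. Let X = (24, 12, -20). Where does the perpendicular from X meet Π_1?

(9, 3, -11)

Foot = X − λn with λ = (n·X − d)/|n|² = (216 − 87)/43 = 3.
Foot = (24, 12, -20) − 3·(5, 3, -3) = (9, 3, -11).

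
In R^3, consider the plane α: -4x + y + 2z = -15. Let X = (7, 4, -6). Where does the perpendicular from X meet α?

(3, 5, -4)

Foot = X − λn with λ = (n·X − d)/|n|² = (-36 − (-15))/21 = -1.
Foot = (7, 4, -6) − (-1)·(-4, 1, 2) = (3, 5, -4).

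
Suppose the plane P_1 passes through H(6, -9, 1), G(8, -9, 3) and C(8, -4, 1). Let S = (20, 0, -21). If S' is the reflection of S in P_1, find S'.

HG = (2, 0, 2), HC = (2, 5, 0); a normal to P_1 is HG × HC = (-10, 4, 10).
Using H: P_1 has equation -10x + 4y + 10z = -86.
λ = (n·S − d)/|n|² = (-410 − (-86))/216 = -3/2.
Reflection = S − 2λn = (20, 0, -21) − (-3)·(-10, 4, 10) = (-10, 12, 9).

(-10, 12, 9)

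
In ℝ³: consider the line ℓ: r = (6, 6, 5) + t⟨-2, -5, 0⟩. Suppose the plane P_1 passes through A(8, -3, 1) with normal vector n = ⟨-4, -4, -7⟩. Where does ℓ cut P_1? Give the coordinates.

P_1: n·r = n·A gives -4x - 4y - 7z = -27.
Substitute r = (6, 6, 5) + t(-2, -5, 0) into the plane: -83 + 28t = -27, so t = 2.
Intersection: (6, 6, 5) + 2·(-2, -5, 0) = (2, -4, 5).

(2, -4, 5)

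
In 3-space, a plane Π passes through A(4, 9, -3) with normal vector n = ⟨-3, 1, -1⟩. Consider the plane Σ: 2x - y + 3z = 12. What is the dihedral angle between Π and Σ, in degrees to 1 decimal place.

Π: n·r = n·A gives -3x + y - z = 0.
cos θ = |n₁·n₂| / (|n₁||n₂|) = |-10| / (√11 · √14).
θ = arccos(0.80582) ≈ 36.3°.

36.3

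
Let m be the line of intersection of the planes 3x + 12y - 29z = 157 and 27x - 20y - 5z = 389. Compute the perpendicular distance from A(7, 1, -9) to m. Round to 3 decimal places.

6.696

Direction of m: (3, 12, -29) × (27, -20, -5) = (-640, -768, -384).
A point on m: solving the two plane equations with x = 7 gives (7, -8, -8).
Taking (7, -8, -8) on m with direction v = (-640, -768, -384): w = A − (7, -8, -8) = (0, 9, -1), and w × v = (-4224, 640, 5760).
Distance = |w × v| / |v| = √51429376 / √1146880 ≈ 6.696.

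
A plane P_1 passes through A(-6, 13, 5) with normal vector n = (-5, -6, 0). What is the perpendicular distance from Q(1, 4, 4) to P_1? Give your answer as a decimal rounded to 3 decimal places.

2.433

P_1: n·r = n·A gives -5x - 6y = -48.
n·Q − d = (-5)·(1) + (-6)·(4) + (0)·(4) − (-48) = 19; |n| = √61.
Distance = |19| / √61 = 19/√61 ≈ 2.433.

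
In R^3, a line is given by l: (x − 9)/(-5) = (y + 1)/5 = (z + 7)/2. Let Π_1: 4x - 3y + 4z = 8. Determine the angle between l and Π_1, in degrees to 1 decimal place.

l has direction (-5, 5, 2) through (9, -1, -7).
sin θ = |n·v| / (|n||v|) = |-27| / (√41 · √54) = 0.57382.
θ ≈ 35.0°.

35.0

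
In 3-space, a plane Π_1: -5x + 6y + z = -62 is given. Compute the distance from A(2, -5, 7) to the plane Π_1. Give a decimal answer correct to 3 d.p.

3.683

n·A − d = (-5)·(2) + (6)·(-5) + (1)·(7) − (-62) = 29; |n| = √62.
Distance = |29| / √62 = 29/√62 ≈ 3.683.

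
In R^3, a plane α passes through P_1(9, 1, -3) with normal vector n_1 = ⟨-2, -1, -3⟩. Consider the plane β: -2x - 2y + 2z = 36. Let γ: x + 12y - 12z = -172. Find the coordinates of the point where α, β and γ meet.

(-4, -6, 8)

α: n_1·r = n_1·P_1 gives -2x - y - 3z = -10.
Solving the 3×3 linear system -2x - y - 3z = -10, -2x - 2y + 2z = 36, x + 12y - 12z = -172 (e.g. by elimination or Cramer's rule, determinant = 88) gives (-4, -6, 8).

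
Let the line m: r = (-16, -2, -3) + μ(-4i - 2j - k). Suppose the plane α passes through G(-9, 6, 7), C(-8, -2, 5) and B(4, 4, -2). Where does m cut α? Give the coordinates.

(0, 6, 1)

GC = (1, -8, -2), GB = (13, -2, -9); a normal to α is GC × GB = (68, -17, 102).
Using G: α has equation 68x - 17y + 102z = 0.
Substitute r = (-16, -2, -3) + t(-4, -2, -1) into the plane: -1360 + (-340)t = 0, so t = -4.
Intersection: (-16, -2, -3) + (-4)·(-4, -2, -1) = (0, 6, 1).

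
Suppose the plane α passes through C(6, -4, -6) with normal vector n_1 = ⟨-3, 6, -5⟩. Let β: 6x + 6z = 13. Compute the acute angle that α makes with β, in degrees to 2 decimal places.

α: n_1·r = n_1·C gives -3x + 6y - 5z = -12.
cos θ = |n₁·n₂| / (|n₁||n₂|) = |-48| / (√70 · √72).
θ = arccos(0.67612) ≈ 47.46°.

47.46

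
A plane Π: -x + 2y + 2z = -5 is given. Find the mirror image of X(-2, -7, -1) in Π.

λ = (n·X − d)/|n|² = (-14 − (-5))/9 = -1.
Reflection = X − 2λn = (-2, -7, -1) − (-2)·(-1, 2, 2) = (-4, -3, 3).

(-4, -3, 3)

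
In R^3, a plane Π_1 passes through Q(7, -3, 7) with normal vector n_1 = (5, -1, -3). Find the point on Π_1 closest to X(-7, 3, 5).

Π_1: n_1·r = n_1·Q gives 5x - y - 3z = 17.
Foot = X − λn with λ = (n·X − d)/|n|² = (-53 − 17)/35 = -2.
Foot = (-7, 3, 5) − (-2)·(5, -1, -3) = (3, 1, -1).

(3, 1, -1)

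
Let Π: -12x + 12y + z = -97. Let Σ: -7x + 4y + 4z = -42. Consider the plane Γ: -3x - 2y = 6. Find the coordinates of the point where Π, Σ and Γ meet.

(2, -6, -1)

Solving the 3×3 linear system -12x + 12y + z = -97, -7x + 4y + 4z = -42, -3x - 2y = 6 (e.g. by elimination or Cramer's rule, determinant = -214) gives (2, -6, -1).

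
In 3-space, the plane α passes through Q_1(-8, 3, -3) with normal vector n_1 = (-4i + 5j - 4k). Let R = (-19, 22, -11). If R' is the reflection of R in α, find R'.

(5, -8, 13)

α: n_1·r = n_1·Q_1 gives -4x + 5y - 4z = 59.
λ = (n·R − d)/|n|² = (230 − 59)/57 = 3.
Reflection = R − 2λn = (-19, 22, -11) − 6·(-4, 5, -4) = (5, -8, 13).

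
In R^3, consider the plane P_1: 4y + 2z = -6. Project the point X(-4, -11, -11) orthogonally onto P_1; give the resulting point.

Foot = X − λn with λ = (n·X − d)/|n|² = (-66 − (-6))/20 = -3.
Foot = (-4, -11, -11) − (-3)·(0, 4, 2) = (-4, 1, -5).

(-4, 1, -5)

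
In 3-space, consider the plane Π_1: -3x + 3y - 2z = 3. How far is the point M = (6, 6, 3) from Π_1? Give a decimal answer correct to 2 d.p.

n·M − d = (-3)·(6) + (3)·(6) + (-2)·(3) − 3 = -9; |n| = √22.
Distance = |-9| / √22 = 9/√22 ≈ 1.92.

1.92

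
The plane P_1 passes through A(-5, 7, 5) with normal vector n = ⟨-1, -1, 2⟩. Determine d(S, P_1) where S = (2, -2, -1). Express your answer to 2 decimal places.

P_1: n·r = n·A gives -x - y + 2z = 8.
n·S − d = (-1)·(2) + (-1)·(-2) + (2)·(-1) − 8 = -10; |n| = √6.
Distance = |-10| / √6 = 10/√6 ≈ 4.08.

4.08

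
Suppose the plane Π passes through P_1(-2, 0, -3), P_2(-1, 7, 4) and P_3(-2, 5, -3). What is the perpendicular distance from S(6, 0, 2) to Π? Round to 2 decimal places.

7.21

P_1P_2 = (1, 7, 7), P_1P_3 = (0, 5, 0); a normal to Π is P_1P_2 × P_1P_3 = (-35, 0, 5).
Using P_1: Π has equation -35x + 5z = 55.
n·S − d = (-35)·(6) + (0)·(0) + (5)·(2) − 55 = -255; |n| = √1250.
Distance = |-255| / √1250 = 255/√1250 ≈ 7.21.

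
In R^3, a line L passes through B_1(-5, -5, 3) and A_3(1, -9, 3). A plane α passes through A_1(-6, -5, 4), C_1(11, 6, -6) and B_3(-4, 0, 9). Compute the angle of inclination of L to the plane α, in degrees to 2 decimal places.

A direction vector for L is A_3 − B_1 = (6, -4, 0).
A_1C_1 = (17, 11, -10), A_1B_3 = (2, 5, 5); a normal to α is A_1C_1 × A_1B_3 = (105, -105, 63).
Using A_1: α has equation 105x - 105y + 63z = 147.
sin θ = |n·v| / (|n||v|) = |1050| / (√26019 · √52) = 0.90270.
θ ≈ 64.51°.

64.51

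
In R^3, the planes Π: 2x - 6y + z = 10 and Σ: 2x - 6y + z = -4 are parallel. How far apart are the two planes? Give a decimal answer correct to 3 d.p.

Same normal n = (2, -6, 1) with |n| = √41; distance = |10 − (-4)| / |n| = 14/√41 ≈ 2.186.

2.186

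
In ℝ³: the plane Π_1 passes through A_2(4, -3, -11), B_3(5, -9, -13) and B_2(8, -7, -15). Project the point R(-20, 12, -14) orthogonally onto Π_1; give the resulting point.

A_2B_3 = (1, -6, -2), A_2B_2 = (4, -4, -4); a normal to Π_1 is A_2B_3 × A_2B_2 = (16, -4, 20).
Using A_2: Π_1 has equation 16x - 4y + 20z = -144.
Foot = R − λn with λ = (n·R − d)/|n|² = (-648 − (-144))/672 = -3/4.
Foot = (-20, 12, -14) − (-3/4)·(16, -4, 20) = (-8, 9, 1).

(-8, 9, 1)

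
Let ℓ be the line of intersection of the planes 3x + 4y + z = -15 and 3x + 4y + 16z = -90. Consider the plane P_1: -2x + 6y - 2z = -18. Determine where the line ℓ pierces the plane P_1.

Direction of ℓ: (3, 4, 1) × (3, 4, 16) = (60, -45, 0).
A point on ℓ: solving the two plane equations with x = 18 gives (18, -16, -5).
Substitute r = (18, -16, -5) + t(60, -45, 0) into the plane: -122 + (-390)t = -18, so t = -4/15.
Intersection: (18, -16, -5) + (-4/15)·(60, -45, 0) = (2, -4, -5).

(2, -4, -5)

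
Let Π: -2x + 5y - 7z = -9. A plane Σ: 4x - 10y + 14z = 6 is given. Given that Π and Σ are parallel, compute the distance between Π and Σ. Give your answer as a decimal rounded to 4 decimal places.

0.6794

Rescale Σ by 1/(-2): -2x + 5y - 7z = -3. Then distance = |-9 − (-3)| / √78 ≈ 0.6794.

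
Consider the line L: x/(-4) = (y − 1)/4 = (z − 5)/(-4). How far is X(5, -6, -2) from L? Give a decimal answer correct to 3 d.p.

L has direction (-4, 4, -4) through (0, 1, 5).
Taking (0, 1, 5) on L with direction v = (-4, 4, -4): w = X − (0, 1, 5) = (5, -7, -7), and w × v = (56, 48, -8).
Distance = |w × v| / |v| = √5504 / √48 ≈ 10.708.

10.708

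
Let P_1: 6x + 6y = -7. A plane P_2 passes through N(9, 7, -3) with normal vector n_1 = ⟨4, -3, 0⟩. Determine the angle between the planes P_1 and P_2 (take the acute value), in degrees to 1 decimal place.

P_2: n_1·r = n_1·N gives 4x - 3y = 15.
cos θ = |n₁·n₂| / (|n₁||n₂|) = |6| / (√72 · √25).
θ = arccos(0.14142) ≈ 81.9°.

81.9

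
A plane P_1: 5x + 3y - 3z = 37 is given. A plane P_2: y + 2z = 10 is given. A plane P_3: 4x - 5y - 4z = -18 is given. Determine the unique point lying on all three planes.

Solving the 3×3 linear system 5x + 3y - 3z = 37, y + 2z = 10, 4x - 5y - 4z = -18 (e.g. by elimination or Cramer's rule, determinant = 66) gives (5, 6, 2).

(5, 6, 2)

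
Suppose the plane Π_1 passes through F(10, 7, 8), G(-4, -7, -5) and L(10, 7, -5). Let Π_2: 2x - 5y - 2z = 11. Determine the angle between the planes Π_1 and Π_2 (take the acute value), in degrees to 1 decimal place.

30.5

FG = (-14, -14, -13), FL = (0, 0, -13); a normal to Π_1 is FG × FL = (182, -182, 0).
Using F: Π_1 has equation 182x - 182y = 546.
cos θ = |n₁·n₂| / (|n₁||n₂|) = |1274| / (√66248 · √33).
θ = arccos(0.86164) ≈ 30.5°.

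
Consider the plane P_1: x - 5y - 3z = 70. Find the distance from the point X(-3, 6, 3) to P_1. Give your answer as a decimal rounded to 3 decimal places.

n·X − d = (1)·(-3) + (-5)·(6) + (-3)·(3) − 70 = -112; |n| = √35.
Distance = |-112| / √35 = 112/√35 ≈ 18.931.

18.931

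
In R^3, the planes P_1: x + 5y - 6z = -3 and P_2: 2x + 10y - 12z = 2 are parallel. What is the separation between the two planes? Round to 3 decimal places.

Rescale P_2 by 1/2: x + 5y - 6z = 1. Then distance = |-3 − 1| / √62 ≈ 0.508.

0.508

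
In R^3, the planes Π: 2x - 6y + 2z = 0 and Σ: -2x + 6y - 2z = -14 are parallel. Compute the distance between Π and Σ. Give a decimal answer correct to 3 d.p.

2.111

Rescale Σ by 1/(-1): 2x - 6y + 2z = 14. Then distance = |0 − 14| / √44 ≈ 2.111.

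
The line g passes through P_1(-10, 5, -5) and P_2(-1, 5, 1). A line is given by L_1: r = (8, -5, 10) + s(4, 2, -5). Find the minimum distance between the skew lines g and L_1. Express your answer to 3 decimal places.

A direction vector for g is P_2 − P_1 = (9, 0, 6).
Common perpendicular direction n = (9, 0, 6) × (4, 2, -5) = (-12, 69, 18).
With w = (8, -5, 10) − (-10, 5, -5) = (18, -10, 15), w · n = -636.
Distance = |w · n| / |n| = |-636| / √5229 ≈ 8.795.

8.795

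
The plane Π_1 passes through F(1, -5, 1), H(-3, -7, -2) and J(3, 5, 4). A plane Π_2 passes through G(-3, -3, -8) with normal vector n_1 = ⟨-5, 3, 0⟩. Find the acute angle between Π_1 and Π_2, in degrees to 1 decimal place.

66.4

FH = (-4, -2, -3), FJ = (2, 10, 3); a normal to Π_1 is FH × FJ = (24, 6, -36).
Using F: Π_1 has equation 24x + 6y - 36z = -42.
Π_2: n_1·r = n_1·G gives -5x + 3y = 6.
cos θ = |n₁·n₂| / (|n₁||n₂|) = |-102| / (√1908 · √34).
θ = arccos(0.40047) ≈ 66.4°.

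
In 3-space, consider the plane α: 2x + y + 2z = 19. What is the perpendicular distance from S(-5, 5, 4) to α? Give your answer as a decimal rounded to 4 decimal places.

n·S − d = (2)·(-5) + (1)·(5) + (2)·(4) − 19 = -16; |n| = √9.
Distance = |-16| / √9 = 16/√9 ≈ 5.3333.

5.3333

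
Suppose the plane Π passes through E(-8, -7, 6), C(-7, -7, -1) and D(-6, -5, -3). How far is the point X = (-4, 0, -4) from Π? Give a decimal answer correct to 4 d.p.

EC = (1, 0, -7), ED = (2, 2, -9); a normal to Π is EC × ED = (14, -5, 2).
Using E: Π has equation 14x - 5y + 2z = -65.
n·X − d = (14)·(-4) + (-5)·(0) + (2)·(-4) − (-65) = 1; |n| = √225.
Distance = |1| / √225 = 1/√225 ≈ 0.0667.

0.0667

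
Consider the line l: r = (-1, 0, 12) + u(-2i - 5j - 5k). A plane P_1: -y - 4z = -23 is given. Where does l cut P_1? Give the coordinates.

(-3, -5, 7)

Substitute r = (-1, 0, 12) + t(-2, -5, -5) into the plane: -48 + 25t = -23, so t = 1.
Intersection: (-1, 0, 12) + 1·(-2, -5, -5) = (-3, -5, 7).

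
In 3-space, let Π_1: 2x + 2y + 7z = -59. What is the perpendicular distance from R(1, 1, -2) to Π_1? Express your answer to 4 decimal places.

6.4902

n·R − d = (2)·(1) + (2)·(1) + (7)·(-2) − (-59) = 49; |n| = √57.
Distance = |49| / √57 = 49/√57 ≈ 6.4902.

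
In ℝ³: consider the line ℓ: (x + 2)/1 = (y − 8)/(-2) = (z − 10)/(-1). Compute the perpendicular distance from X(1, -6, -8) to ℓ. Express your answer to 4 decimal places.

11.3505

ℓ has direction (1, -2, -1) through (-2, 8, 10).
Taking (-2, 8, 10) on ℓ with direction v = (1, -2, -1): w = X − (-2, 8, 10) = (3, -14, -18), and w × v = (-22, -15, 8).
Distance = |w × v| / |v| = √773 / √6 ≈ 11.3505.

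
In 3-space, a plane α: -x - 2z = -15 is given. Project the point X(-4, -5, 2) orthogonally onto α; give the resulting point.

(-1, -5, 8)

Foot = X − λn with λ = (n·X − d)/|n|² = (0 − (-15))/5 = 3.
Foot = (-4, -5, 2) − 3·(-1, 0, -2) = (-1, -5, 8).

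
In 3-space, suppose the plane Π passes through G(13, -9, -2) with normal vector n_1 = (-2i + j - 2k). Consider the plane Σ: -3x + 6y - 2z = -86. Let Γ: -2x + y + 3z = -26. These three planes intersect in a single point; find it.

Π: n_1·r = n_1·G gives -2x + y - 2z = -31.
Solving the 3×3 linear system -2x + y - 2z = -31, -3x + 6y - 2z = -86, -2x + y + 3z = -26 (e.g. by elimination or Cramer's rule, determinant = -45) gives (10, -9, 1).

(10, -9, 1)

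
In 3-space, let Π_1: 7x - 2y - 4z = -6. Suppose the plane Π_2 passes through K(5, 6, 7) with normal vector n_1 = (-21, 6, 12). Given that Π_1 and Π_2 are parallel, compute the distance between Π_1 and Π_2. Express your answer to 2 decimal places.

0.12

Π_2: n_1·r = n_1·K gives -21x + 6y + 12z = 15.
Rescale Π_2 by 1/(-3): 7x - 2y - 4z = -5. Then distance = |-6 − (-5)| / √69 ≈ 0.12.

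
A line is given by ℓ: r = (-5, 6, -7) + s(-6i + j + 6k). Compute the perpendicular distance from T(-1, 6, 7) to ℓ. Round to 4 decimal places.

Taking (-5, 6, -7) on ℓ with direction v = (-6, 1, 6): w = T − (-5, 6, -7) = (4, 0, 14), and w × v = (-14, -108, 4).
Distance = |w × v| / |v| = √11876 / √73 ≈ 12.7548.

12.7548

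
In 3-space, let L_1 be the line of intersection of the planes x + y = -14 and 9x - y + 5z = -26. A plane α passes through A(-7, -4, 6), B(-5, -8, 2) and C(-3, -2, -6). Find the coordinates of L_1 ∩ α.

Direction of L_1: (1, 1, 0) × (9, -1, 5) = (5, -5, -10).
A point on L_1: solving the two plane equations with x = -12 gives (-12, -2, 16).
AB = (2, -4, -4), AC = (4, 2, -12); a normal to α is AB × AC = (56, 8, 20).
Using A: α has equation 56x + 8y + 20z = -304.
Substitute r = (-12, -2, 16) + t(5, -5, -10) into the plane: -368 + 40t = -304, so t = 8/5.
Intersection: (-12, -2, 16) + (8/5)·(5, -5, -10) = (-4, -10, 0).

(-4, -10, 0)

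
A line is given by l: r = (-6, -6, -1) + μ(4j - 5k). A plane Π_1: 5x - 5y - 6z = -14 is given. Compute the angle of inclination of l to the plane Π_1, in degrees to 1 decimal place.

sin θ = |n·v| / (|n||v|) = |10| / (√86 · √41) = 0.16841.
θ ≈ 9.7°.

9.7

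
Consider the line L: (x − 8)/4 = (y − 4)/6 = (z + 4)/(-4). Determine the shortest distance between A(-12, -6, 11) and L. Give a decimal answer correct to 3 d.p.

L has direction (4, 6, -4) through (8, 4, -4).
Taking (8, 4, -4) on L with direction v = (4, 6, -4): w = A − (8, 4, -4) = (-20, -10, 15), and w × v = (-50, -20, -80).
Distance = |w × v| / |v| = √9300 / √68 ≈ 11.695.

11.695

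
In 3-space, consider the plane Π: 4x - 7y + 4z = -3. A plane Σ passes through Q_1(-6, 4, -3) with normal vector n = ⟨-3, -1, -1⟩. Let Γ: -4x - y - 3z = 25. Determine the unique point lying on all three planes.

Σ: n·r = n·Q_1 gives -3x - y - z = 17.
Solving the 3×3 linear system 4x - 7y + 4z = -3, -3x - y - z = 17, -4x - y - 3z = 25 (e.g. by elimination or Cramer's rule, determinant = 39) gives (-4, -3, -2).

(-4, -3, -2)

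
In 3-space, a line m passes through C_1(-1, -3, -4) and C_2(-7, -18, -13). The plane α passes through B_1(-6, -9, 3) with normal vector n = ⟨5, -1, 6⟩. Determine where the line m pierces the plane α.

(1, 2, -1)

A direction vector for m is C_2 − C_1 = (-6, -15, -9).
α: n·r = n·B_1 gives 5x - y + 6z = -3.
Substitute r = (-1, -3, -4) + t(-6, -15, -9) into the plane: -26 + (-69)t = -3, so t = -1/3.
Intersection: (-1, -3, -4) + (-1/3)·(-6, -15, -9) = (1, 2, -1).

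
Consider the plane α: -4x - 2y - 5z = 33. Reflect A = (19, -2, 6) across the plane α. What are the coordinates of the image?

λ = (n·A − d)/|n|² = (-102 − 33)/45 = -3.
Reflection = A − 2λn = (19, -2, 6) − (-6)·(-4, -2, -5) = (-5, -14, -24).

(-5, -14, -24)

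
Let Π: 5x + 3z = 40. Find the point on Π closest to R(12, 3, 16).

Foot = R − λn with λ = (n·R − d)/|n|² = (108 − 40)/34 = 2.
Foot = (12, 3, 16) − 2·(5, 0, 3) = (2, 3, 10).

(2, 3, 10)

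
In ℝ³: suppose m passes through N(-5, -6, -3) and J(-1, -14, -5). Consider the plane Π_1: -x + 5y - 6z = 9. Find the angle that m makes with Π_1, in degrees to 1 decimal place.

A direction vector for m is J − N = (4, -8, -2).
sin θ = |n·v| / (|n||v|) = |-32| / (√62 · √84) = 0.44342.
θ ≈ 26.3°.

26.3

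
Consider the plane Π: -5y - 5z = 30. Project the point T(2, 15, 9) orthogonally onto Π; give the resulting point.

(2, 0, -6)

Foot = T − λn with λ = (n·T − d)/|n|² = (-120 − 30)/50 = -3.
Foot = (2, 15, 9) − (-3)·(0, -5, -5) = (2, 0, -6).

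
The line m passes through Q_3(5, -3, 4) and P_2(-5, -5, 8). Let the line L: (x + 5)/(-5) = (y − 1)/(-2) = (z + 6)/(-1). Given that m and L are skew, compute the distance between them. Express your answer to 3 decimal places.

9.648

A direction vector for m is P_2 − Q_3 = (-10, -2, 4).
L has direction (-5, -2, -1) through (-5, 1, -6).
Common perpendicular direction n = (-10, -2, 4) × (-5, -2, -1) = (10, -30, 10).
With w = (-5, 1, -6) − (5, -3, 4) = (-10, 4, -10), w · n = -320.
Distance = |w · n| / |n| = |-320| / √1100 ≈ 9.648.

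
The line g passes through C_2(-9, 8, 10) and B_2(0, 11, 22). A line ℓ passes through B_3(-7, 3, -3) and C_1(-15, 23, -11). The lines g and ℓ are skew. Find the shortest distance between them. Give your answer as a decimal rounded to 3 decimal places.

A direction vector for g is B_2 − C_2 = (9, 3, 12).
A direction vector for ℓ is C_1 − B_3 = (-8, 20, -8).
Common perpendicular direction n = (9, 3, 12) × (-8, 20, -8) = (-264, -24, 204).
With w = (-7, 3, -3) − (-9, 8, 10) = (2, -5, -13), w · n = -3060.
Distance = |w · n| / |n| = |-3060| / √111888 ≈ 9.148.

9.148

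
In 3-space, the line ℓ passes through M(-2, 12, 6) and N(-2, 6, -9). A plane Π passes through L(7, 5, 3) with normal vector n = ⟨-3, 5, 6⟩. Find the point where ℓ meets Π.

(-2, 8, -4)

A direction vector for ℓ is N − M = (0, -6, -15).
Π: n·r = n·L gives -3x + 5y + 6z = 22.
Substitute r = (-2, 12, 6) + t(0, -6, -15) into the plane: 102 + (-120)t = 22, so t = 2/3.
Intersection: (-2, 12, 6) + (2/3)·(0, -6, -15) = (-2, 8, -4).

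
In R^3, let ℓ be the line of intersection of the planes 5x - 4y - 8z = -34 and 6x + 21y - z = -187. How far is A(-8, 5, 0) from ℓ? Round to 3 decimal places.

Direction of ℓ: (5, -4, -8) × (6, 21, -1) = (172, -43, 129).
A point on ℓ: solving the two plane equations with x = -2 gives (-2, -8, 7).
Taking (-2, -8, 7) on ℓ with direction v = (172, -43, 129): w = A − (-2, -8, 7) = (-6, 13, -7), and w × v = (1376, -430, -1978).
Distance = |w × v| / |v| = √5990760 / √48074 ≈ 11.163.

11.163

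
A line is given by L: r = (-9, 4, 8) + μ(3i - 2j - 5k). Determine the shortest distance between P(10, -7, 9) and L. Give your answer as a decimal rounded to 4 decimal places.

18.4091

Taking (-9, 4, 8) on L with direction v = (3, -2, -5): w = P − (-9, 4, 8) = (19, -11, 1), and w × v = (57, 98, -5).
Distance = |w × v| / |v| = √12878 / √38 ≈ 18.4091.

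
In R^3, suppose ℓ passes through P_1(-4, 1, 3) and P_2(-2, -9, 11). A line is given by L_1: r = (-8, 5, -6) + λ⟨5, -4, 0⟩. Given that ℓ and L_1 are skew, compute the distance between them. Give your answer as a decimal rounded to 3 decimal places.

5.223

A direction vector for ℓ is P_2 − P_1 = (2, -10, 8).
Common perpendicular direction n = (2, -10, 8) × (5, -4, 0) = (32, 40, 42).
With w = (-8, 5, -6) − (-4, 1, 3) = (-4, 4, -9), w · n = -346.
Distance = |w · n| / |n| = |-346| / √4388 ≈ 5.223.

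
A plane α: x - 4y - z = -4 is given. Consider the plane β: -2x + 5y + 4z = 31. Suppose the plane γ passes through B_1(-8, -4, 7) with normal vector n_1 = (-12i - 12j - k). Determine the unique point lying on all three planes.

(-9, -3, 7)

γ: n_1·r = n_1·B_1 gives -12x - 12y - z = 137.
Solving the 3×3 linear system x - 4y - z = -4, -2x + 5y + 4z = 31, -12x - 12y - z = 137 (e.g. by elimination or Cramer's rule, determinant = 159) gives (-9, -3, 7).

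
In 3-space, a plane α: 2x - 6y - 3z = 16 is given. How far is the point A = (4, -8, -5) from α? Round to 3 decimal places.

7.857

n·A − d = (2)·(4) + (-6)·(-8) + (-3)·(-5) − 16 = 55; |n| = √49.
Distance = |55| / √49 = 55/√49 ≈ 7.857.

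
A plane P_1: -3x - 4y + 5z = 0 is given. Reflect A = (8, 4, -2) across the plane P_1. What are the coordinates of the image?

λ = (n·A − d)/|n|² = (-50 − 0)/50 = -1.
Reflection = A − 2λn = (8, 4, -2) − (-2)·(-3, -4, 5) = (2, -4, 8).

(2, -4, 8)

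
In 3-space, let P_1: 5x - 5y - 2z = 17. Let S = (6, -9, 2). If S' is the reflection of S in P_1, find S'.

λ = (n·S − d)/|n|² = (71 − 17)/54 = 1.
Reflection = S − 2λn = (6, -9, 2) − 2·(5, -5, -2) = (-4, 1, 6).

(-4, 1, 6)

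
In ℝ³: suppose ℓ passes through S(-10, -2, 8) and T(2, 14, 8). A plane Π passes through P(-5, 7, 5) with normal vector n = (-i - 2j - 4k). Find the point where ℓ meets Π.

A direction vector for ℓ is T − S = (12, 16, 0).
Π: n·r = n·P gives -x - 2y - 4z = -29.
Substitute r = (-10, -2, 8) + t(12, 16, 0) into the plane: -18 + (-44)t = -29, so t = 1/4.
Intersection: (-10, -2, 8) + (1/4)·(12, 16, 0) = (-7, 2, 8).

(-7, 2, 8)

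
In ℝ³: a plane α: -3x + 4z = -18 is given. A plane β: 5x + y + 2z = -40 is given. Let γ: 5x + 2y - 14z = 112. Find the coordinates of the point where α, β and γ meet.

Solving the 3×3 linear system -3x + 4z = -18, 5x + y + 2z = -40, 5x + 2y - 14z = 112 (e.g. by elimination or Cramer's rule, determinant = 74) gives (-6, 8, -9).

(-6, 8, -9)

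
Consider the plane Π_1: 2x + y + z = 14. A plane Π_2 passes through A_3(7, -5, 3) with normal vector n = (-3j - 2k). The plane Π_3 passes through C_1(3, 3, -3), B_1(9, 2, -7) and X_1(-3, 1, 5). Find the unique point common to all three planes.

(9, -1, -3)

Π_2: n·r = n·A_3 gives -3y - 2z = 9.
C_1B_1 = (6, -1, -4), C_1X_1 = (-6, -2, 8); a normal to Π_3 is C_1B_1 × C_1X_1 = (-16, -24, -18).
Using C_1: Π_3 has equation -16x - 24y - 18z = -66.
Solving the 3×3 linear system 2x + y + z = 14, -3y - 2z = 9, -16x - 24y - 18z = -66 (e.g. by elimination or Cramer's rule, determinant = -4) gives (9, -1, -3).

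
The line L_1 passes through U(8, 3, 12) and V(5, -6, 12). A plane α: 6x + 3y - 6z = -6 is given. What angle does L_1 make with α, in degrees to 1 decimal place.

31.8

A direction vector for L_1 is V − U = (-3, -9, 0).
sin θ = |n·v| / (|n||v|) = |-45| / (√81 · √90) = 0.52705.
θ ≈ 31.8°.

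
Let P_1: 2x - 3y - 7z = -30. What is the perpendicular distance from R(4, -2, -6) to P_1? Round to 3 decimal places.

n·R − d = (2)·(4) + (-3)·(-2) + (-7)·(-6) − (-30) = 86; |n| = √62.
Distance = |86| / √62 = 86/√62 ≈ 10.922.

10.922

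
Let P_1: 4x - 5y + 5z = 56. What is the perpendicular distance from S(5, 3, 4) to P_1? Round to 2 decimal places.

n·S − d = (4)·(5) + (-5)·(3) + (5)·(4) − 56 = -31; |n| = √66.
Distance = |-31| / √66 = 31/√66 ≈ 3.82.

3.82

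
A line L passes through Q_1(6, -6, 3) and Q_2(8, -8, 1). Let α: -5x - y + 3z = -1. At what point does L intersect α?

(4, -4, 5)

A direction vector for L is Q_2 − Q_1 = (2, -2, -2).
Substitute r = (6, -6, 3) + t(2, -2, -2) into the plane: -15 + (-14)t = -1, so t = -1.
Intersection: (6, -6, 3) + (-1)·(2, -2, -2) = (4, -4, 5).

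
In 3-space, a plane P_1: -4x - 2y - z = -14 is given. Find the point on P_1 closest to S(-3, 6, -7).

Foot = S − λn with λ = (n·S − d)/|n|² = (7 − (-14))/21 = 1.
Foot = (-3, 6, -7) − 1·(-4, -2, -1) = (1, 8, -6).

(1, 8, -6)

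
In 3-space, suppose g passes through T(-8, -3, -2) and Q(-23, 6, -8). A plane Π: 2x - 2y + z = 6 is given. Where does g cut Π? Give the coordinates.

(-3, -6, 0)

A direction vector for g is Q − T = (-15, 9, -6).
Substitute r = (-8, -3, -2) + t(-15, 9, -6) into the plane: -12 + (-54)t = 6, so t = -1/3.
Intersection: (-8, -3, -2) + (-1/3)·(-15, 9, -6) = (-3, -6, 0).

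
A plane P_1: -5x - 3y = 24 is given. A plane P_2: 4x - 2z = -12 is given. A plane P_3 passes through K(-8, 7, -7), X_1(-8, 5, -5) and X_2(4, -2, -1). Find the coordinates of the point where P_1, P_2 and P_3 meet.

KX_1 = (0, -2, 2), KX_2 = (12, -9, 6); a normal to P_3 is KX_1 × KX_2 = (6, 24, 24).
Using K: P_3 has equation 6x + 24y + 24z = -48.
Solving the 3×3 linear system -5x - 3y = 24, 4x - 2z = -12, 6x + 24y + 24z = -48 (e.g. by elimination or Cramer's rule, determinant = 84) gives (0, -8, 6).

(0, -8, 6)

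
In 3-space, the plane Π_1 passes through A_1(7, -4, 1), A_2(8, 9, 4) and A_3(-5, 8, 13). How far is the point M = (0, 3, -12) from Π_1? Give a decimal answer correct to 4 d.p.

A_1A_2 = (1, 13, 3), A_1A_3 = (-12, 12, 12); a normal to Π_1 is A_1A_2 × A_1A_3 = (120, -48, 168).
Using A_1: Π_1 has equation 120x - 48y + 168z = 1200.
n·M − d = (120)·(0) + (-48)·(3) + (168)·(-12) − 1200 = -3360; |n| = √44928.
Distance = |-3360| / √44928 = 3360/√44928 ≈ 15.8519.

15.8519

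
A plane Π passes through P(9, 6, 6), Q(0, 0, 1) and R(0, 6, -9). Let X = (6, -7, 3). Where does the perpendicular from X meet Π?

(1, -2, 6)

PQ = (-9, -6, -5), PR = (-9, 0, -15); a normal to Π is PQ × PR = (90, -90, -54).
Using P: Π has equation 90x - 90y - 54z = -54.
Foot = X − λn with λ = (n·X − d)/|n|² = (1008 − (-54))/19116 = 1/18.
Foot = (6, -7, 3) − (1/18)·(90, -90, -54) = (1, -2, 6).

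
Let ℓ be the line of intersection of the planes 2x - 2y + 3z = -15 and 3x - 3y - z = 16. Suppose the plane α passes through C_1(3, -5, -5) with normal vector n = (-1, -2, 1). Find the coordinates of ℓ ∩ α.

Direction of ℓ: (2, -2, 3) × (3, -3, -1) = (11, 11, 0).
A point on ℓ: solving the two plane equations with x = 5 gives (5, 2, -7).
α: n·r = n·C_1 gives -x - 2y + z = 2.
Substitute r = (5, 2, -7) + t(11, 11, 0) into the plane: -16 + (-33)t = 2, so t = -6/11.
Intersection: (5, 2, -7) + (-6/11)·(11, 11, 0) = (-1, -4, -7).

(-1, -4, -7)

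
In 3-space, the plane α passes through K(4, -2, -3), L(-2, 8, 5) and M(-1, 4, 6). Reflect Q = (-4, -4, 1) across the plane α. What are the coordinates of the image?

(8, 0, 5)

KL = (-6, 10, 8), KM = (-5, 6, 9); a normal to α is KL × KM = (42, 14, 14).
Using K: α has equation 42x + 14y + 14z = 98.
λ = (n·Q − d)/|n|² = (-210 − 98)/2156 = -1/7.
Reflection = Q − 2λn = (-4, -4, 1) − (-2/7)·(42, 14, 14) = (8, 0, 5).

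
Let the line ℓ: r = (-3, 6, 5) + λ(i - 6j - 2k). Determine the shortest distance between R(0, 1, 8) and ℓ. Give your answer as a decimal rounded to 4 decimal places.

Taking (-3, 6, 5) on ℓ with direction v = (1, -6, -2): w = R − (-3, 6, 5) = (3, -5, 3), and w × v = (28, 9, -13).
Distance = |w × v| / |v| = √1034 / √41 ≈ 5.0219.

5.0219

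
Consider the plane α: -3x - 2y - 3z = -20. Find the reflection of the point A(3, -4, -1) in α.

λ = (n·A − d)/|n|² = (2 − (-20))/22 = 1.
Reflection = A − 2λn = (3, -4, -1) − 2·(-3, -2, -3) = (9, 0, 5).

(9, 0, 5)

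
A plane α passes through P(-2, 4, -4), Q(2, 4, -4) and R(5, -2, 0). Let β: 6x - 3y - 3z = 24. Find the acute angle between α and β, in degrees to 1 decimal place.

55.5

PQ = (4, 0, 0), PR = (7, -6, 4); a normal to α is PQ × PR = (0, -16, -24).
Using P: α has equation -16y - 24z = 32.
cos θ = |n₁·n₂| / (|n₁||n₂|) = |120| / (√832 · √54).
θ = arccos(0.56614) ≈ 55.5°.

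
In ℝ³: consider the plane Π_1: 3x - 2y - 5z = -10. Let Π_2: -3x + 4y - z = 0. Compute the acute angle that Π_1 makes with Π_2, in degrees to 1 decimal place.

cos θ = |n₁·n₂| / (|n₁||n₂|) = |-12| / (√38 · √26).
θ = arccos(0.38177) ≈ 67.6°.

67.6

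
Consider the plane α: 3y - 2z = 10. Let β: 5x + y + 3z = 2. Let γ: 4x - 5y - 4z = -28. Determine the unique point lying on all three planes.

Solving the 3×3 linear system 3y - 2z = 10, 5x + y + 3z = 2, 4x - 5y - 4z = -28 (e.g. by elimination or Cramer's rule, determinant = 154) gives (-1, 4, 1).

(-1, 4, 1)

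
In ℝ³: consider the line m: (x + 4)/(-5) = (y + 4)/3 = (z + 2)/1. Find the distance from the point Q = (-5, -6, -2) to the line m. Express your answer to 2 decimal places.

2.23

m has direction (-5, 3, 1) through (-4, -4, -2).
Taking (-4, -4, -2) on m with direction v = (-5, 3, 1): w = Q − (-4, -4, -2) = (-1, -2, 0), and w × v = (-2, 1, -13).
Distance = |w × v| / |v| = √174 / √35 ≈ 2.23.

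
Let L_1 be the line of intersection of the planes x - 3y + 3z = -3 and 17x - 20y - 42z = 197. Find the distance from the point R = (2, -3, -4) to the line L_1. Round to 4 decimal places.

Direction of L_1: (1, -3, 3) × (17, -20, -42) = (186, 93, 31).
A point on L_1: solving the two plane equations with x = 3 gives (3, -1, -3).
Taking (3, -1, -3) on L_1 with direction v = (186, 93, 31): w = R − (3, -1, -3) = (-1, -2, -1), and w × v = (31, -155, 279).
Distance = |w × v| / |v| = √102827 / √44206 ≈ 1.5252.

1.5252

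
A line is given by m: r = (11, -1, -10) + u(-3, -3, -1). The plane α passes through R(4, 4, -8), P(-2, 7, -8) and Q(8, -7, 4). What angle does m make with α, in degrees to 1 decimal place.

63.5

RP = (-6, 3, 0), RQ = (4, -11, 12); a normal to α is RP × RQ = (36, 72, 54).
Using R: α has equation 36x + 72y + 54z = 0.
sin θ = |n·v| / (|n||v|) = |-378| / (√9396 · √19) = 0.89463.
θ ≈ 63.5°.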